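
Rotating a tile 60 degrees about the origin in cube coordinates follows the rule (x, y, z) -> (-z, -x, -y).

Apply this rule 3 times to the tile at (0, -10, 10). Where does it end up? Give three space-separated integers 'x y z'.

Start: (0, -10, 10)
Step 1: (0, -10, 10) -> (-(10), -(0), -(-10)) = (-10, 0, 10)
Step 2: (-10, 0, 10) -> (-(10), -(-10), -(0)) = (-10, 10, 0)
Step 3: (-10, 10, 0) -> (-(0), -(-10), -(10)) = (0, 10, -10)

Answer: 0 10 -10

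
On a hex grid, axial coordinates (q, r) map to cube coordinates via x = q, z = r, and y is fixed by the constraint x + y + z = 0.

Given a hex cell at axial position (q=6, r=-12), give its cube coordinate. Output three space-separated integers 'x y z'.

Answer: 6 6 -12

Derivation:
x = q = 6
z = r = -12
y = -x - z = -(6) - (-12) = 6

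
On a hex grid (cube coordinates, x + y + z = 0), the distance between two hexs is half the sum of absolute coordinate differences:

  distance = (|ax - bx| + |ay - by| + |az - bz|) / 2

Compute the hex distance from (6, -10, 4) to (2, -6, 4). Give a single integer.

Answer: 4

Derivation:
|ax - bx| = |6 - 2| = 4
|ay - by| = |-10 - (-6)| = 4
|az - bz| = |4 - 4| = 0
distance = (4 + 4 + 0) / 2 = 8 / 2 = 4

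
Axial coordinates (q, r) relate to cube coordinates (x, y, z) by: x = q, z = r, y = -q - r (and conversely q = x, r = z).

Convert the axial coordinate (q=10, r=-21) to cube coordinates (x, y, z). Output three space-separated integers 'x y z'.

x = q = 10
z = r = -21
y = -x - z = -(10) - (-21) = 11

Answer: 10 11 -21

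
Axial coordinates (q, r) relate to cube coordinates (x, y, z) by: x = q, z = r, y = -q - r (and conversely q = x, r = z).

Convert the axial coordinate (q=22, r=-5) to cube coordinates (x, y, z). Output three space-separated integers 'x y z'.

x = q = 22
z = r = -5
y = -x - z = -(22) - (-5) = -17

Answer: 22 -17 -5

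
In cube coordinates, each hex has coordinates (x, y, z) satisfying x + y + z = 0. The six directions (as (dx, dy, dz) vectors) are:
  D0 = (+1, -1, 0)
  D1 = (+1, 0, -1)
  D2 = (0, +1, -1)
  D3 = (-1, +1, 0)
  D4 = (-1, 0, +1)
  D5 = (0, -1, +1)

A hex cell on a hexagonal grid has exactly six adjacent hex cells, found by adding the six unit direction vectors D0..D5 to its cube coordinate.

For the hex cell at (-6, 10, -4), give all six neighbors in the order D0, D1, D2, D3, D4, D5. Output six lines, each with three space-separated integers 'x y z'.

Center: (-6, 10, -4). Add each direction:
  D0: (-6, 10, -4) + (1, -1, 0) = (-5, 9, -4)
  D1: (-6, 10, -4) + (1, 0, -1) = (-5, 10, -5)
  D2: (-6, 10, -4) + (0, 1, -1) = (-6, 11, -5)
  D3: (-6, 10, -4) + (-1, 1, 0) = (-7, 11, -4)
  D4: (-6, 10, -4) + (-1, 0, 1) = (-7, 10, -3)
  D5: (-6, 10, -4) + (0, -1, 1) = (-6, 9, -3)

Answer: -5 9 -4
-5 10 -5
-6 11 -5
-7 11 -4
-7 10 -3
-6 9 -3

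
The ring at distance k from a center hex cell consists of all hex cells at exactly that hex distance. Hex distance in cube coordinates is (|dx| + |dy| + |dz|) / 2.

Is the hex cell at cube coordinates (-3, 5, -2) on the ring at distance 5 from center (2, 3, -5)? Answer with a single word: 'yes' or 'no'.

|px - cx| = |-3 - 2| = 5
|py - cy| = |5 - 3| = 2
|pz - cz| = |-2 - (-5)| = 3
distance = (5+2+3)/2 = 10/2 = 5
radius = 5; distance == radius -> yes

Answer: yes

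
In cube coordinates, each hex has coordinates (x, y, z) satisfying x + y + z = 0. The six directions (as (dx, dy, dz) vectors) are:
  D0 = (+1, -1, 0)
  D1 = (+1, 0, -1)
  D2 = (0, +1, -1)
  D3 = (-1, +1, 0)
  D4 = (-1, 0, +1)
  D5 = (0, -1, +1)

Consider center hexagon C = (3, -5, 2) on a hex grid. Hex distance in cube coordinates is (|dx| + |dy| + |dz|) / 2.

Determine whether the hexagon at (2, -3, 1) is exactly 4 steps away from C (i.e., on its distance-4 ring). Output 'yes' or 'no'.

|px - cx| = |2 - 3| = 1
|py - cy| = |-3 - (-5)| = 2
|pz - cz| = |1 - 2| = 1
distance = (1+2+1)/2 = 4/2 = 2
radius = 4; distance != radius -> no

Answer: no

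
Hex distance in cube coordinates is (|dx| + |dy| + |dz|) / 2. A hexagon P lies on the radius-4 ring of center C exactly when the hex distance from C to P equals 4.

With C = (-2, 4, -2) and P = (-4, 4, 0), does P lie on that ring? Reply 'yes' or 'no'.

Answer: no

Derivation:
|px - cx| = |-4 - (-2)| = 2
|py - cy| = |4 - 4| = 0
|pz - cz| = |0 - (-2)| = 2
distance = (2+0+2)/2 = 4/2 = 2
radius = 4; distance != radius -> no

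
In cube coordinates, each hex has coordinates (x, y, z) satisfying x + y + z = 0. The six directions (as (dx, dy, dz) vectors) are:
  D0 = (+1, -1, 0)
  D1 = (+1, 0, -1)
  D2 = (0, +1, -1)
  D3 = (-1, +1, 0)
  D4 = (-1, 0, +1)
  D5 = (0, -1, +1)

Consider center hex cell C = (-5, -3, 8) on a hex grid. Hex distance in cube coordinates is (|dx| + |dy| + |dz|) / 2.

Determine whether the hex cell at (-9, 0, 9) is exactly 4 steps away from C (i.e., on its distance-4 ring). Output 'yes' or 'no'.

Answer: yes

Derivation:
|px - cx| = |-9 - (-5)| = 4
|py - cy| = |0 - (-3)| = 3
|pz - cz| = |9 - 8| = 1
distance = (4+3+1)/2 = 8/2 = 4
radius = 4; distance == radius -> yes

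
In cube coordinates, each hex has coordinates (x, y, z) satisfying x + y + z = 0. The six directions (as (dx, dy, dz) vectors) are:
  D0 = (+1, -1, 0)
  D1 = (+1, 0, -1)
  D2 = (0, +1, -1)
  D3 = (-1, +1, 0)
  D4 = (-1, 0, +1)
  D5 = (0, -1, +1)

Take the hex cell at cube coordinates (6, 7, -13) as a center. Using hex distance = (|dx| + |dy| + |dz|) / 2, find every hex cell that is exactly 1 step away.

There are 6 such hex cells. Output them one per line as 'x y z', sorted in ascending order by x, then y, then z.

Answer: 5 7 -12
5 8 -13
6 6 -12
6 8 -14
7 6 -13
7 7 -14

Derivation:
Walk ring at distance 1 from (6, 7, -13):
Start at center + D4*1 = (5, 7, -12)
  hex 0: (5, 7, -12)
  hex 1: (6, 6, -12)
  hex 2: (7, 6, -13)
  hex 3: (7, 7, -14)
  hex 4: (6, 8, -14)
  hex 5: (5, 8, -13)
Sorted: 6 hexes.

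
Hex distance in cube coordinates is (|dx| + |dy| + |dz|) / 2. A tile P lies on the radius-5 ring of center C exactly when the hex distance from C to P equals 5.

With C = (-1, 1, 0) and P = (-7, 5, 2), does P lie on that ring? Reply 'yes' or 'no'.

Answer: no

Derivation:
|px - cx| = |-7 - (-1)| = 6
|py - cy| = |5 - 1| = 4
|pz - cz| = |2 - 0| = 2
distance = (6+4+2)/2 = 12/2 = 6
radius = 5; distance != radius -> no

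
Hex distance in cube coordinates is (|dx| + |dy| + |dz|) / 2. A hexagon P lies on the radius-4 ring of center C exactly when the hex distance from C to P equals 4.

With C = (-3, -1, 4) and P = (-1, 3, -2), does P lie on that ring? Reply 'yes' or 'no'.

Answer: no

Derivation:
|px - cx| = |-1 - (-3)| = 2
|py - cy| = |3 - (-1)| = 4
|pz - cz| = |-2 - 4| = 6
distance = (2+4+6)/2 = 12/2 = 6
radius = 4; distance != radius -> no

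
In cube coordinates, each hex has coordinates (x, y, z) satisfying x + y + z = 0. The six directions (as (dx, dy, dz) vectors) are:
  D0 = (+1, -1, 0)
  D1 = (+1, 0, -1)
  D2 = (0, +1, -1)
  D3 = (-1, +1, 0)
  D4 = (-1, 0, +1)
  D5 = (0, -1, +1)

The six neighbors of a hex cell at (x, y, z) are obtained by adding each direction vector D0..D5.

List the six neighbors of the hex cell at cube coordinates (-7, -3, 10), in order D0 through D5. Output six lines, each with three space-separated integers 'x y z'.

Center: (-7, -3, 10). Add each direction:
  D0: (-7, -3, 10) + (1, -1, 0) = (-6, -4, 10)
  D1: (-7, -3, 10) + (1, 0, -1) = (-6, -3, 9)
  D2: (-7, -3, 10) + (0, 1, -1) = (-7, -2, 9)
  D3: (-7, -3, 10) + (-1, 1, 0) = (-8, -2, 10)
  D4: (-7, -3, 10) + (-1, 0, 1) = (-8, -3, 11)
  D5: (-7, -3, 10) + (0, -1, 1) = (-7, -4, 11)

Answer: -6 -4 10
-6 -3 9
-7 -2 9
-8 -2 10
-8 -3 11
-7 -4 11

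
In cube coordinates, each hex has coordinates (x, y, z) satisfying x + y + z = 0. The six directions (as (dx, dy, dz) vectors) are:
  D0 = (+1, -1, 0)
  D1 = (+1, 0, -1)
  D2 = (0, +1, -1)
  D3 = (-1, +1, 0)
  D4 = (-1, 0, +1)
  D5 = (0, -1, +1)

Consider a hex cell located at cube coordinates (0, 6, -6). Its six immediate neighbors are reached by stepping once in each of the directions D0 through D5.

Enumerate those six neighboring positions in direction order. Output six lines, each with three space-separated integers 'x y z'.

Answer: 1 5 -6
1 6 -7
0 7 -7
-1 7 -6
-1 6 -5
0 5 -5

Derivation:
Center: (0, 6, -6). Add each direction:
  D0: (0, 6, -6) + (1, -1, 0) = (1, 5, -6)
  D1: (0, 6, -6) + (1, 0, -1) = (1, 6, -7)
  D2: (0, 6, -6) + (0, 1, -1) = (0, 7, -7)
  D3: (0, 6, -6) + (-1, 1, 0) = (-1, 7, -6)
  D4: (0, 6, -6) + (-1, 0, 1) = (-1, 6, -5)
  D5: (0, 6, -6) + (0, -1, 1) = (0, 5, -5)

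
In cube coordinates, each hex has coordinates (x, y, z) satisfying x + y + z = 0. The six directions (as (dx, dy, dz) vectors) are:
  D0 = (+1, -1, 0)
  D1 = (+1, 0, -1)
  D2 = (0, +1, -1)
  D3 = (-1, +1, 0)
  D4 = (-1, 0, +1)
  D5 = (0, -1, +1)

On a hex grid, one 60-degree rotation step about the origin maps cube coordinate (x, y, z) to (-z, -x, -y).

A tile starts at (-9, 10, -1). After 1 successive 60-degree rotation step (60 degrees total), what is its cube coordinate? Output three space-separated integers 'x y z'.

Answer: 1 9 -10

Derivation:
Start: (-9, 10, -1)
Step 1: (-9, 10, -1) -> (-(-1), -(-9), -(10)) = (1, 9, -10)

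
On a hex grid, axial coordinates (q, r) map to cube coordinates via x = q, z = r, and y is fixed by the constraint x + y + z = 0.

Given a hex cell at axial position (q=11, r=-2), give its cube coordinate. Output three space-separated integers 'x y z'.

Answer: 11 -9 -2

Derivation:
x = q = 11
z = r = -2
y = -x - z = -(11) - (-2) = -9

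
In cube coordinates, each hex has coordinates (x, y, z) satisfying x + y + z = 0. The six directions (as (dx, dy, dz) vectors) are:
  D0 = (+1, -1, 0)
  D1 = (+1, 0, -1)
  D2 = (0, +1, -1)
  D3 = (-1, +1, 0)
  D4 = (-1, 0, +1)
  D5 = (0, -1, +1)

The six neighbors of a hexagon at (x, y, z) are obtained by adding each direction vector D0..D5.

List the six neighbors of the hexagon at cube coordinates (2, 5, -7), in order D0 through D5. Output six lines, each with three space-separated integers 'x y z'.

Center: (2, 5, -7). Add each direction:
  D0: (2, 5, -7) + (1, -1, 0) = (3, 4, -7)
  D1: (2, 5, -7) + (1, 0, -1) = (3, 5, -8)
  D2: (2, 5, -7) + (0, 1, -1) = (2, 6, -8)
  D3: (2, 5, -7) + (-1, 1, 0) = (1, 6, -7)
  D4: (2, 5, -7) + (-1, 0, 1) = (1, 5, -6)
  D5: (2, 5, -7) + (0, -1, 1) = (2, 4, -6)

Answer: 3 4 -7
3 5 -8
2 6 -8
1 6 -7
1 5 -6
2 4 -6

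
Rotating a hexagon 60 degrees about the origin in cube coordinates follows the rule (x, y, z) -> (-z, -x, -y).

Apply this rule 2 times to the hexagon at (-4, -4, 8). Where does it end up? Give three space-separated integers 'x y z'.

Start: (-4, -4, 8)
Step 1: (-4, -4, 8) -> (-(8), -(-4), -(-4)) = (-8, 4, 4)
Step 2: (-8, 4, 4) -> (-(4), -(-8), -(4)) = (-4, 8, -4)

Answer: -4 8 -4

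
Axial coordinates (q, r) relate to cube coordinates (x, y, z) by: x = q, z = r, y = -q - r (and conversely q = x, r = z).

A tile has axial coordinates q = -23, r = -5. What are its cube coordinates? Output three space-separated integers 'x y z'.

Answer: -23 28 -5

Derivation:
x = q = -23
z = r = -5
y = -x - z = -(-23) - (-5) = 28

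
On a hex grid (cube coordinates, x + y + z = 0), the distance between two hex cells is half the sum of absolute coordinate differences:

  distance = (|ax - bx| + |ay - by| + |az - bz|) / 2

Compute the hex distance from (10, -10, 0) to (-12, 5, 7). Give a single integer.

Answer: 22

Derivation:
|ax - bx| = |10 - (-12)| = 22
|ay - by| = |-10 - 5| = 15
|az - bz| = |0 - 7| = 7
distance = (22 + 15 + 7) / 2 = 44 / 2 = 22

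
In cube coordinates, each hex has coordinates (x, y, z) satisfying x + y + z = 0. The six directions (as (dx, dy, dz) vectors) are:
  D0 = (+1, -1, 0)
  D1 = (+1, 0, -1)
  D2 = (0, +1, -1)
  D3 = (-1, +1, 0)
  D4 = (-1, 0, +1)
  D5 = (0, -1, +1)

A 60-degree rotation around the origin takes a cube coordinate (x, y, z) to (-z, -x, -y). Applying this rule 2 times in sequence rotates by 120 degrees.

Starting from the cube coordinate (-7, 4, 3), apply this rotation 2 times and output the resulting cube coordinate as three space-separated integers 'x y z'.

Answer: 4 3 -7

Derivation:
Start: (-7, 4, 3)
Step 1: (-7, 4, 3) -> (-(3), -(-7), -(4)) = (-3, 7, -4)
Step 2: (-3, 7, -4) -> (-(-4), -(-3), -(7)) = (4, 3, -7)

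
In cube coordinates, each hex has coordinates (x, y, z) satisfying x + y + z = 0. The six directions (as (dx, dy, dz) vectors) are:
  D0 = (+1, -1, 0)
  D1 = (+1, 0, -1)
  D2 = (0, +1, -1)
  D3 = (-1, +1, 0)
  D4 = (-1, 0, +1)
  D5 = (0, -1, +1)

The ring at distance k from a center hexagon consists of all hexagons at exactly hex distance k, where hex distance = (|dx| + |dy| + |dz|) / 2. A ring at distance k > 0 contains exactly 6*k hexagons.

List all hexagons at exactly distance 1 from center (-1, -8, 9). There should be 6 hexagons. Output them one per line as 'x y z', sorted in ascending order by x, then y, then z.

Walk ring at distance 1 from (-1, -8, 9):
Start at center + D4*1 = (-2, -8, 10)
  hex 0: (-2, -8, 10)
  hex 1: (-1, -9, 10)
  hex 2: (0, -9, 9)
  hex 3: (0, -8, 8)
  hex 4: (-1, -7, 8)
  hex 5: (-2, -7, 9)
Sorted: 6 hexes.

Answer: -2 -8 10
-2 -7 9
-1 -9 10
-1 -7 8
0 -9 9
0 -8 8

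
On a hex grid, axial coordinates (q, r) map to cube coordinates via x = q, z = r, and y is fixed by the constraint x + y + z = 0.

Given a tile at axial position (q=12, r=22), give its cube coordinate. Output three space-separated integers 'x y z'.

x = q = 12
z = r = 22
y = -x - z = -(12) - (22) = -34

Answer: 12 -34 22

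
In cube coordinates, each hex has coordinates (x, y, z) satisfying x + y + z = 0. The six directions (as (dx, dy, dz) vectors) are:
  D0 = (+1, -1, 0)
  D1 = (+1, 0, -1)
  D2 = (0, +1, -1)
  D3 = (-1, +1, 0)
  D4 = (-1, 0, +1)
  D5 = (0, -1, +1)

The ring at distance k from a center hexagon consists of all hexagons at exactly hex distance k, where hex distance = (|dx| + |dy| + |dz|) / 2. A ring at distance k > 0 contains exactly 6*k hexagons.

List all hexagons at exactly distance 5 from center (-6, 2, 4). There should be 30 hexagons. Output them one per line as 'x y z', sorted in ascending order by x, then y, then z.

Walk ring at distance 5 from (-6, 2, 4):
Start at center + D4*5 = (-11, 2, 9)
  hex 0: (-11, 2, 9)
  hex 1: (-10, 1, 9)
  hex 2: (-9, 0, 9)
  hex 3: (-8, -1, 9)
  hex 4: (-7, -2, 9)
  hex 5: (-6, -3, 9)
  hex 6: (-5, -3, 8)
  hex 7: (-4, -3, 7)
  hex 8: (-3, -3, 6)
  hex 9: (-2, -3, 5)
  hex 10: (-1, -3, 4)
  hex 11: (-1, -2, 3)
  hex 12: (-1, -1, 2)
  hex 13: (-1, 0, 1)
  hex 14: (-1, 1, 0)
  hex 15: (-1, 2, -1)
  hex 16: (-2, 3, -1)
  hex 17: (-3, 4, -1)
  hex 18: (-4, 5, -1)
  hex 19: (-5, 6, -1)
  hex 20: (-6, 7, -1)
  hex 21: (-7, 7, 0)
  hex 22: (-8, 7, 1)
  hex 23: (-9, 7, 2)
  hex 24: (-10, 7, 3)
  hex 25: (-11, 7, 4)
  hex 26: (-11, 6, 5)
  hex 27: (-11, 5, 6)
  hex 28: (-11, 4, 7)
  hex 29: (-11, 3, 8)
Sorted: 30 hexes.

Answer: -11 2 9
-11 3 8
-11 4 7
-11 5 6
-11 6 5
-11 7 4
-10 1 9
-10 7 3
-9 0 9
-9 7 2
-8 -1 9
-8 7 1
-7 -2 9
-7 7 0
-6 -3 9
-6 7 -1
-5 -3 8
-5 6 -1
-4 -3 7
-4 5 -1
-3 -3 6
-3 4 -1
-2 -3 5
-2 3 -1
-1 -3 4
-1 -2 3
-1 -1 2
-1 0 1
-1 1 0
-1 2 -1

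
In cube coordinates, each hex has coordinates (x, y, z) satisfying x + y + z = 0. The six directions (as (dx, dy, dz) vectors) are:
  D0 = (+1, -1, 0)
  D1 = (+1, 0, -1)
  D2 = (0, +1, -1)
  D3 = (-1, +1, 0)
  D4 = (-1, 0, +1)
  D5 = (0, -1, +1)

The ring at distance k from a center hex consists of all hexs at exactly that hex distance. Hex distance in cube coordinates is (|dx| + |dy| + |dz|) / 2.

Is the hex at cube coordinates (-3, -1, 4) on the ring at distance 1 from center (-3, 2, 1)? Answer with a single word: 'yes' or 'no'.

Answer: no

Derivation:
|px - cx| = |-3 - (-3)| = 0
|py - cy| = |-1 - 2| = 3
|pz - cz| = |4 - 1| = 3
distance = (0+3+3)/2 = 6/2 = 3
radius = 1; distance != radius -> no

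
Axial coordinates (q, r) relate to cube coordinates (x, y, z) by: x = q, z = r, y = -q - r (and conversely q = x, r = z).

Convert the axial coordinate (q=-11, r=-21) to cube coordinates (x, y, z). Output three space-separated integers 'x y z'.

x = q = -11
z = r = -21
y = -x - z = -(-11) - (-21) = 32

Answer: -11 32 -21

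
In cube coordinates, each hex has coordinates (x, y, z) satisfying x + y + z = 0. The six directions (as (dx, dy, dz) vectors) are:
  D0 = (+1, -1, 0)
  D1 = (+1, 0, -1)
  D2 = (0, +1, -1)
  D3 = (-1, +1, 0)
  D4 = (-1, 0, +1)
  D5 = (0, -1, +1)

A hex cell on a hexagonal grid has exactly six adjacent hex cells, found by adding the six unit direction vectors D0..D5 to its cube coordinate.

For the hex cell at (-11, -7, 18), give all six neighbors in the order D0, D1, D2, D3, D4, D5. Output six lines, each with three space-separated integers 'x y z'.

Center: (-11, -7, 18). Add each direction:
  D0: (-11, -7, 18) + (1, -1, 0) = (-10, -8, 18)
  D1: (-11, -7, 18) + (1, 0, -1) = (-10, -7, 17)
  D2: (-11, -7, 18) + (0, 1, -1) = (-11, -6, 17)
  D3: (-11, -7, 18) + (-1, 1, 0) = (-12, -6, 18)
  D4: (-11, -7, 18) + (-1, 0, 1) = (-12, -7, 19)
  D5: (-11, -7, 18) + (0, -1, 1) = (-11, -8, 19)

Answer: -10 -8 18
-10 -7 17
-11 -6 17
-12 -6 18
-12 -7 19
-11 -8 19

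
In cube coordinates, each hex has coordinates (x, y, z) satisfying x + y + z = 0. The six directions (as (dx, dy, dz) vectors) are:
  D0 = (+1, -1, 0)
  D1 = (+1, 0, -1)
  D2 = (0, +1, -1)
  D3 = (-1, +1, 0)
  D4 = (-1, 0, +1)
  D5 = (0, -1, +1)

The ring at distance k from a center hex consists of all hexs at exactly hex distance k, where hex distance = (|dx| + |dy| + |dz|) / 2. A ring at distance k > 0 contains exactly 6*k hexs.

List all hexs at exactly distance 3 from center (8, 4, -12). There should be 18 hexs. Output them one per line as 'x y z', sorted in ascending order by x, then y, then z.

Walk ring at distance 3 from (8, 4, -12):
Start at center + D4*3 = (5, 4, -9)
  hex 0: (5, 4, -9)
  hex 1: (6, 3, -9)
  hex 2: (7, 2, -9)
  hex 3: (8, 1, -9)
  hex 4: (9, 1, -10)
  hex 5: (10, 1, -11)
  hex 6: (11, 1, -12)
  hex 7: (11, 2, -13)
  hex 8: (11, 3, -14)
  hex 9: (11, 4, -15)
  hex 10: (10, 5, -15)
  hex 11: (9, 6, -15)
  hex 12: (8, 7, -15)
  hex 13: (7, 7, -14)
  hex 14: (6, 7, -13)
  hex 15: (5, 7, -12)
  hex 16: (5, 6, -11)
  hex 17: (5, 5, -10)
Sorted: 18 hexes.

Answer: 5 4 -9
5 5 -10
5 6 -11
5 7 -12
6 3 -9
6 7 -13
7 2 -9
7 7 -14
8 1 -9
8 7 -15
9 1 -10
9 6 -15
10 1 -11
10 5 -15
11 1 -12
11 2 -13
11 3 -14
11 4 -15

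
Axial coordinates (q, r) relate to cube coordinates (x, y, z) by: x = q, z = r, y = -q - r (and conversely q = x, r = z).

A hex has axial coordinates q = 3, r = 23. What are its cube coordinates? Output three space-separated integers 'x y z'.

Answer: 3 -26 23

Derivation:
x = q = 3
z = r = 23
y = -x - z = -(3) - (23) = -26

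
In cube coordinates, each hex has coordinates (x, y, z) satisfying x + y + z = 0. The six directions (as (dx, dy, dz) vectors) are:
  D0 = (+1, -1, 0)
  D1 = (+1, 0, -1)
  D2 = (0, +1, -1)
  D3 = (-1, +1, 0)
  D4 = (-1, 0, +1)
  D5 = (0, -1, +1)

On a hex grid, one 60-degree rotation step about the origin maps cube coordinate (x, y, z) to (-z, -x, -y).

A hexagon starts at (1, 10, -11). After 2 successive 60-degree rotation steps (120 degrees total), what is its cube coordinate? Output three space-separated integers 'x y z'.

Answer: 10 -11 1

Derivation:
Start: (1, 10, -11)
Step 1: (1, 10, -11) -> (-(-11), -(1), -(10)) = (11, -1, -10)
Step 2: (11, -1, -10) -> (-(-10), -(11), -(-1)) = (10, -11, 1)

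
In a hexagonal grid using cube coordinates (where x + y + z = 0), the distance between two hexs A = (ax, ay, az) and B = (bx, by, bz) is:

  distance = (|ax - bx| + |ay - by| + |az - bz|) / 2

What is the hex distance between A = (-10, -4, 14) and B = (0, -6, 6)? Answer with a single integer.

|ax - bx| = |-10 - 0| = 10
|ay - by| = |-4 - (-6)| = 2
|az - bz| = |14 - 6| = 8
distance = (10 + 2 + 8) / 2 = 20 / 2 = 10

Answer: 10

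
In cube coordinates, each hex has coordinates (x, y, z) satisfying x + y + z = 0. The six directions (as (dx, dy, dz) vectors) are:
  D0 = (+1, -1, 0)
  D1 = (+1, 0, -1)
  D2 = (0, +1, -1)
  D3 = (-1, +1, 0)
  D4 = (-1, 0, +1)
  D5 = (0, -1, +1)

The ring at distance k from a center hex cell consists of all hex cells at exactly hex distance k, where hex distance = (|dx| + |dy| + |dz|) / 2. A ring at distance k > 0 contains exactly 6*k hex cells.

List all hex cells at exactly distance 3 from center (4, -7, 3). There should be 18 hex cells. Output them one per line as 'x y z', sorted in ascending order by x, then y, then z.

Answer: 1 -7 6
1 -6 5
1 -5 4
1 -4 3
2 -8 6
2 -4 2
3 -9 6
3 -4 1
4 -10 6
4 -4 0
5 -10 5
5 -5 0
6 -10 4
6 -6 0
7 -10 3
7 -9 2
7 -8 1
7 -7 0

Derivation:
Walk ring at distance 3 from (4, -7, 3):
Start at center + D4*3 = (1, -7, 6)
  hex 0: (1, -7, 6)
  hex 1: (2, -8, 6)
  hex 2: (3, -9, 6)
  hex 3: (4, -10, 6)
  hex 4: (5, -10, 5)
  hex 5: (6, -10, 4)
  hex 6: (7, -10, 3)
  hex 7: (7, -9, 2)
  hex 8: (7, -8, 1)
  hex 9: (7, -7, 0)
  hex 10: (6, -6, 0)
  hex 11: (5, -5, 0)
  hex 12: (4, -4, 0)
  hex 13: (3, -4, 1)
  hex 14: (2, -4, 2)
  hex 15: (1, -4, 3)
  hex 16: (1, -5, 4)
  hex 17: (1, -6, 5)
Sorted: 18 hexes.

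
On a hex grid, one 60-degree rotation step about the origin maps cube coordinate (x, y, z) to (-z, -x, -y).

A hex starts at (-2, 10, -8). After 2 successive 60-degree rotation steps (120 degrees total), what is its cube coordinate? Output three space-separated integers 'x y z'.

Answer: 10 -8 -2

Derivation:
Start: (-2, 10, -8)
Step 1: (-2, 10, -8) -> (-(-8), -(-2), -(10)) = (8, 2, -10)
Step 2: (8, 2, -10) -> (-(-10), -(8), -(2)) = (10, -8, -2)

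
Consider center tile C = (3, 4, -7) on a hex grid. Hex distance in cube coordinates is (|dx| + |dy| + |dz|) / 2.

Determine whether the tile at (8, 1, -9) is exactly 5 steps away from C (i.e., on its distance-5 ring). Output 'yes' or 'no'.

|px - cx| = |8 - 3| = 5
|py - cy| = |1 - 4| = 3
|pz - cz| = |-9 - (-7)| = 2
distance = (5+3+2)/2 = 10/2 = 5
radius = 5; distance == radius -> yes

Answer: yes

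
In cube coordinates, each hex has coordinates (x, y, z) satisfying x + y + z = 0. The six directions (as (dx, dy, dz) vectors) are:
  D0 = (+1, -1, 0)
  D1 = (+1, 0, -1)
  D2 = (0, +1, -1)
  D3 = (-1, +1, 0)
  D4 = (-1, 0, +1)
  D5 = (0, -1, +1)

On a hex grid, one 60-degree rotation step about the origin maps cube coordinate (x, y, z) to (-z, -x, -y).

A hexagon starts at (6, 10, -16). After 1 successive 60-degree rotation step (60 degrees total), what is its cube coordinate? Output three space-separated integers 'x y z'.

Start: (6, 10, -16)
Step 1: (6, 10, -16) -> (-(-16), -(6), -(10)) = (16, -6, -10)

Answer: 16 -6 -10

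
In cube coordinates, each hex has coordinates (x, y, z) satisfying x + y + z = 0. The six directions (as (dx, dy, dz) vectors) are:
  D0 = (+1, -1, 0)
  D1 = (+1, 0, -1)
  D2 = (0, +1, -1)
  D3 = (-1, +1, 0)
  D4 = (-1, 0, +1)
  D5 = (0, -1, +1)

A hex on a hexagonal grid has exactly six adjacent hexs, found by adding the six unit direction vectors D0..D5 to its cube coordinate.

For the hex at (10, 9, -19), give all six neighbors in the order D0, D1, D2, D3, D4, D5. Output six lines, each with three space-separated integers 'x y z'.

Center: (10, 9, -19). Add each direction:
  D0: (10, 9, -19) + (1, -1, 0) = (11, 8, -19)
  D1: (10, 9, -19) + (1, 0, -1) = (11, 9, -20)
  D2: (10, 9, -19) + (0, 1, -1) = (10, 10, -20)
  D3: (10, 9, -19) + (-1, 1, 0) = (9, 10, -19)
  D4: (10, 9, -19) + (-1, 0, 1) = (9, 9, -18)
  D5: (10, 9, -19) + (0, -1, 1) = (10, 8, -18)

Answer: 11 8 -19
11 9 -20
10 10 -20
9 10 -19
9 9 -18
10 8 -18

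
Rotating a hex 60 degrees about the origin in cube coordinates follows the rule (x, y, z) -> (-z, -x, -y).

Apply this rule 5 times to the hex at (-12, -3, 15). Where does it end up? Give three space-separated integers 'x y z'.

Answer: 3 -15 12

Derivation:
Start: (-12, -3, 15)
Step 1: (-12, -3, 15) -> (-(15), -(-12), -(-3)) = (-15, 12, 3)
Step 2: (-15, 12, 3) -> (-(3), -(-15), -(12)) = (-3, 15, -12)
Step 3: (-3, 15, -12) -> (-(-12), -(-3), -(15)) = (12, 3, -15)
Step 4: (12, 3, -15) -> (-(-15), -(12), -(3)) = (15, -12, -3)
Step 5: (15, -12, -3) -> (-(-3), -(15), -(-12)) = (3, -15, 12)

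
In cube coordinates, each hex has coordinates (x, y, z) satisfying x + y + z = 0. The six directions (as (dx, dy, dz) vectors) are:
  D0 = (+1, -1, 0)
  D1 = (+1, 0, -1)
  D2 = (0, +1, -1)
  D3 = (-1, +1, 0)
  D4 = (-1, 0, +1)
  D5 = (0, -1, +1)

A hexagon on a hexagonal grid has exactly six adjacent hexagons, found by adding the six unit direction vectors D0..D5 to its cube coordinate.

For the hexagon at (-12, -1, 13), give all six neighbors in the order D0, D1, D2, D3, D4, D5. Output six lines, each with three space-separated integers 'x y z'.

Answer: -11 -2 13
-11 -1 12
-12 0 12
-13 0 13
-13 -1 14
-12 -2 14

Derivation:
Center: (-12, -1, 13). Add each direction:
  D0: (-12, -1, 13) + (1, -1, 0) = (-11, -2, 13)
  D1: (-12, -1, 13) + (1, 0, -1) = (-11, -1, 12)
  D2: (-12, -1, 13) + (0, 1, -1) = (-12, 0, 12)
  D3: (-12, -1, 13) + (-1, 1, 0) = (-13, 0, 13)
  D4: (-12, -1, 13) + (-1, 0, 1) = (-13, -1, 14)
  D5: (-12, -1, 13) + (0, -1, 1) = (-12, -2, 14)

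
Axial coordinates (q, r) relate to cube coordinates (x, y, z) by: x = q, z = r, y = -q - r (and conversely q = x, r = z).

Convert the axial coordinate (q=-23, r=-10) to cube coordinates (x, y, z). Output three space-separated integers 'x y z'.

Answer: -23 33 -10

Derivation:
x = q = -23
z = r = -10
y = -x - z = -(-23) - (-10) = 33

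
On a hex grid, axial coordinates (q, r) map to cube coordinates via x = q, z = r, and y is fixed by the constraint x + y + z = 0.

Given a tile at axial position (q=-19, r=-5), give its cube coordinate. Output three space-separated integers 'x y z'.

x = q = -19
z = r = -5
y = -x - z = -(-19) - (-5) = 24

Answer: -19 24 -5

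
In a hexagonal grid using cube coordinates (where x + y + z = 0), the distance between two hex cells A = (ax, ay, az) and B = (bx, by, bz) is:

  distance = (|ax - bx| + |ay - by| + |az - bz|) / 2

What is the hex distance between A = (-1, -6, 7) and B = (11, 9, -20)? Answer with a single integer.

|ax - bx| = |-1 - 11| = 12
|ay - by| = |-6 - 9| = 15
|az - bz| = |7 - (-20)| = 27
distance = (12 + 15 + 27) / 2 = 54 / 2 = 27

Answer: 27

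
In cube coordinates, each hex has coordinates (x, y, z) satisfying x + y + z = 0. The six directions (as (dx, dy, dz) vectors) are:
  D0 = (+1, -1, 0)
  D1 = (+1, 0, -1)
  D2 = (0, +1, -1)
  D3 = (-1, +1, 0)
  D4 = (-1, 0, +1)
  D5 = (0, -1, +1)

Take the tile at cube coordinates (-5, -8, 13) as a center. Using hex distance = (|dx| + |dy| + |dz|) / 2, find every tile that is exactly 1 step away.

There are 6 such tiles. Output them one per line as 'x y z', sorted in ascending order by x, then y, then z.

Answer: -6 -8 14
-6 -7 13
-5 -9 14
-5 -7 12
-4 -9 13
-4 -8 12

Derivation:
Walk ring at distance 1 from (-5, -8, 13):
Start at center + D4*1 = (-6, -8, 14)
  hex 0: (-6, -8, 14)
  hex 1: (-5, -9, 14)
  hex 2: (-4, -9, 13)
  hex 3: (-4, -8, 12)
  hex 4: (-5, -7, 12)
  hex 5: (-6, -7, 13)
Sorted: 6 hexes.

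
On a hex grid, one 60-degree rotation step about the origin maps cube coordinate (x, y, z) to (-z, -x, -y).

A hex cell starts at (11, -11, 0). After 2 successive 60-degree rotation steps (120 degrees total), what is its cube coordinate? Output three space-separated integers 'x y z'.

Answer: -11 0 11

Derivation:
Start: (11, -11, 0)
Step 1: (11, -11, 0) -> (-(0), -(11), -(-11)) = (0, -11, 11)
Step 2: (0, -11, 11) -> (-(11), -(0), -(-11)) = (-11, 0, 11)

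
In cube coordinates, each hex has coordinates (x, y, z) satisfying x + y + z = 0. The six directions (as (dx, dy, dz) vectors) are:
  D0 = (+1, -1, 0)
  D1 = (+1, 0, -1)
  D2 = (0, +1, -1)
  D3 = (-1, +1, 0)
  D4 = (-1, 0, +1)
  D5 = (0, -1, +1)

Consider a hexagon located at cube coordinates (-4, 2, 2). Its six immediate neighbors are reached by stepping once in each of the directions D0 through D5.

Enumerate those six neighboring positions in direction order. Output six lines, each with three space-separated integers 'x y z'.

Answer: -3 1 2
-3 2 1
-4 3 1
-5 3 2
-5 2 3
-4 1 3

Derivation:
Center: (-4, 2, 2). Add each direction:
  D0: (-4, 2, 2) + (1, -1, 0) = (-3, 1, 2)
  D1: (-4, 2, 2) + (1, 0, -1) = (-3, 2, 1)
  D2: (-4, 2, 2) + (0, 1, -1) = (-4, 3, 1)
  D3: (-4, 2, 2) + (-1, 1, 0) = (-5, 3, 2)
  D4: (-4, 2, 2) + (-1, 0, 1) = (-5, 2, 3)
  D5: (-4, 2, 2) + (0, -1, 1) = (-4, 1, 3)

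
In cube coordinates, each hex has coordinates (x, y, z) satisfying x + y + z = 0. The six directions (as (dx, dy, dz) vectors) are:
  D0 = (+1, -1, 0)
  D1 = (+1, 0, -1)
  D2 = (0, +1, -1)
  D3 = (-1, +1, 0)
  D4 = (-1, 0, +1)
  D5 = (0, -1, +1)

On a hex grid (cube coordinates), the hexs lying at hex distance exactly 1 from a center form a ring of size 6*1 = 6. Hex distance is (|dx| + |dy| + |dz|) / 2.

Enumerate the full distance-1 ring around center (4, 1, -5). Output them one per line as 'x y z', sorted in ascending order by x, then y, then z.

Walk ring at distance 1 from (4, 1, -5):
Start at center + D4*1 = (3, 1, -4)
  hex 0: (3, 1, -4)
  hex 1: (4, 0, -4)
  hex 2: (5, 0, -5)
  hex 3: (5, 1, -6)
  hex 4: (4, 2, -6)
  hex 5: (3, 2, -5)
Sorted: 6 hexes.

Answer: 3 1 -4
3 2 -5
4 0 -4
4 2 -6
5 0 -5
5 1 -6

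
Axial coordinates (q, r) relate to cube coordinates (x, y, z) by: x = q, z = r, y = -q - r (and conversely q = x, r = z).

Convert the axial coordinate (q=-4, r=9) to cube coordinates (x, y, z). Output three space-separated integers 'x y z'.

x = q = -4
z = r = 9
y = -x - z = -(-4) - (9) = -5

Answer: -4 -5 9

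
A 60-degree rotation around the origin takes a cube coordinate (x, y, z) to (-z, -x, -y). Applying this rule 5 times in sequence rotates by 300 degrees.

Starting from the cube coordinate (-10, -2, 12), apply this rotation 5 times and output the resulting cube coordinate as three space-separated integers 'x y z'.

Answer: 2 -12 10

Derivation:
Start: (-10, -2, 12)
Step 1: (-10, -2, 12) -> (-(12), -(-10), -(-2)) = (-12, 10, 2)
Step 2: (-12, 10, 2) -> (-(2), -(-12), -(10)) = (-2, 12, -10)
Step 3: (-2, 12, -10) -> (-(-10), -(-2), -(12)) = (10, 2, -12)
Step 4: (10, 2, -12) -> (-(-12), -(10), -(2)) = (12, -10, -2)
Step 5: (12, -10, -2) -> (-(-2), -(12), -(-10)) = (2, -12, 10)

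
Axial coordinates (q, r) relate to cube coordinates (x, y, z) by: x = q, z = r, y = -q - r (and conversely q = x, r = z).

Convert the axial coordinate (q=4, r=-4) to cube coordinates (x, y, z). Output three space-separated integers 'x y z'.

x = q = 4
z = r = -4
y = -x - z = -(4) - (-4) = 0

Answer: 4 0 -4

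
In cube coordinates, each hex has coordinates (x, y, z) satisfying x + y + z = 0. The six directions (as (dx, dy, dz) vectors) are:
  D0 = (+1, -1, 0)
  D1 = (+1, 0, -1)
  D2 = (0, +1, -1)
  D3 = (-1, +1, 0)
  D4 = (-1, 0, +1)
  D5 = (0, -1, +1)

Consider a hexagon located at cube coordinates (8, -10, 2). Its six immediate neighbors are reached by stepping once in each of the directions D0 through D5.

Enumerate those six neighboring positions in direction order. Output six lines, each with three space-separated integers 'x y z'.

Center: (8, -10, 2). Add each direction:
  D0: (8, -10, 2) + (1, -1, 0) = (9, -11, 2)
  D1: (8, -10, 2) + (1, 0, -1) = (9, -10, 1)
  D2: (8, -10, 2) + (0, 1, -1) = (8, -9, 1)
  D3: (8, -10, 2) + (-1, 1, 0) = (7, -9, 2)
  D4: (8, -10, 2) + (-1, 0, 1) = (7, -10, 3)
  D5: (8, -10, 2) + (0, -1, 1) = (8, -11, 3)

Answer: 9 -11 2
9 -10 1
8 -9 1
7 -9 2
7 -10 3
8 -11 3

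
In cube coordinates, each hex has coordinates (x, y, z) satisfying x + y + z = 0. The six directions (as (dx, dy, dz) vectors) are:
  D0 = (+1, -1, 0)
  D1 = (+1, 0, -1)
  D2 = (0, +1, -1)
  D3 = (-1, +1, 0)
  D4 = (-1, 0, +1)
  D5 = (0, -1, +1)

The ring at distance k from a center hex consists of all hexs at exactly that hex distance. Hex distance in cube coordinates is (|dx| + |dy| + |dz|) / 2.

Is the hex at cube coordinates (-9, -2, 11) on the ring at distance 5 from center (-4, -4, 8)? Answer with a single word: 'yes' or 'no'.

Answer: yes

Derivation:
|px - cx| = |-9 - (-4)| = 5
|py - cy| = |-2 - (-4)| = 2
|pz - cz| = |11 - 8| = 3
distance = (5+2+3)/2 = 10/2 = 5
radius = 5; distance == radius -> yes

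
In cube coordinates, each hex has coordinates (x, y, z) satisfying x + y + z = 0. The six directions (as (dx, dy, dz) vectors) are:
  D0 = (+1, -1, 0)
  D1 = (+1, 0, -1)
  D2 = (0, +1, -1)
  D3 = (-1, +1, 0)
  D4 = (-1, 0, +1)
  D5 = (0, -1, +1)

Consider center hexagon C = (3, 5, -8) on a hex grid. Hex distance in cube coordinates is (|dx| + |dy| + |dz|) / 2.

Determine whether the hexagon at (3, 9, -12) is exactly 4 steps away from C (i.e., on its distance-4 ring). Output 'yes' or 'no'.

|px - cx| = |3 - 3| = 0
|py - cy| = |9 - 5| = 4
|pz - cz| = |-12 - (-8)| = 4
distance = (0+4+4)/2 = 8/2 = 4
radius = 4; distance == radius -> yes

Answer: yes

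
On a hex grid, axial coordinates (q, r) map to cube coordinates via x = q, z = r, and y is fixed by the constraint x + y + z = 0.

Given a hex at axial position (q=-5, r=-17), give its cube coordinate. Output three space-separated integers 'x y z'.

Answer: -5 22 -17

Derivation:
x = q = -5
z = r = -17
y = -x - z = -(-5) - (-17) = 22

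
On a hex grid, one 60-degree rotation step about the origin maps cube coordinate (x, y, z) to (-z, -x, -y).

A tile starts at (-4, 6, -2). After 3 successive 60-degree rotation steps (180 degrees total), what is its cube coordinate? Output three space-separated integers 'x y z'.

Start: (-4, 6, -2)
Step 1: (-4, 6, -2) -> (-(-2), -(-4), -(6)) = (2, 4, -6)
Step 2: (2, 4, -6) -> (-(-6), -(2), -(4)) = (6, -2, -4)
Step 3: (6, -2, -4) -> (-(-4), -(6), -(-2)) = (4, -6, 2)

Answer: 4 -6 2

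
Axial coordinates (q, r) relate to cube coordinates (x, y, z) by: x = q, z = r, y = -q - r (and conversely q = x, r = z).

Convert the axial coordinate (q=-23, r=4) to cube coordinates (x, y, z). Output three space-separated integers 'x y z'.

Answer: -23 19 4

Derivation:
x = q = -23
z = r = 4
y = -x - z = -(-23) - (4) = 19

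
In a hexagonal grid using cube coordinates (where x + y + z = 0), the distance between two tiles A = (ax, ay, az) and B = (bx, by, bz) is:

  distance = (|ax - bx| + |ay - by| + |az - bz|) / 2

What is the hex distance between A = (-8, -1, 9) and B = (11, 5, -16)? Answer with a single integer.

Answer: 25

Derivation:
|ax - bx| = |-8 - 11| = 19
|ay - by| = |-1 - 5| = 6
|az - bz| = |9 - (-16)| = 25
distance = (19 + 6 + 25) / 2 = 50 / 2 = 25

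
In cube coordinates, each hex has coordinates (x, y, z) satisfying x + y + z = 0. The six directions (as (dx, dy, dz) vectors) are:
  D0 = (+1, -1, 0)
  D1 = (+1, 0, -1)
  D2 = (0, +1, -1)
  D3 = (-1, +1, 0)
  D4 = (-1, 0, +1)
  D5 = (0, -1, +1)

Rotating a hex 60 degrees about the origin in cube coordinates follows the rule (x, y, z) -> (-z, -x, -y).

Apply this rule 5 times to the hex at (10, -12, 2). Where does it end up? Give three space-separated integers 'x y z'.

Start: (10, -12, 2)
Step 1: (10, -12, 2) -> (-(2), -(10), -(-12)) = (-2, -10, 12)
Step 2: (-2, -10, 12) -> (-(12), -(-2), -(-10)) = (-12, 2, 10)
Step 3: (-12, 2, 10) -> (-(10), -(-12), -(2)) = (-10, 12, -2)
Step 4: (-10, 12, -2) -> (-(-2), -(-10), -(12)) = (2, 10, -12)
Step 5: (2, 10, -12) -> (-(-12), -(2), -(10)) = (12, -2, -10)

Answer: 12 -2 -10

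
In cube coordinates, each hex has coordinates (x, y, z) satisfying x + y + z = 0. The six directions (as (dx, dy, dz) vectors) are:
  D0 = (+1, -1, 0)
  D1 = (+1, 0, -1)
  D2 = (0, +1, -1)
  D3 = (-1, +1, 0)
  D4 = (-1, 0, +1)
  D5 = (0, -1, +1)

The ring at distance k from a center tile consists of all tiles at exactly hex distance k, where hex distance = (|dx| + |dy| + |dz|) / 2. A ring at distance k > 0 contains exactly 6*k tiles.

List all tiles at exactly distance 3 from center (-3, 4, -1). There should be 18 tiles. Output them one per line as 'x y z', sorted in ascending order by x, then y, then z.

Walk ring at distance 3 from (-3, 4, -1):
Start at center + D4*3 = (-6, 4, 2)
  hex 0: (-6, 4, 2)
  hex 1: (-5, 3, 2)
  hex 2: (-4, 2, 2)
  hex 3: (-3, 1, 2)
  hex 4: (-2, 1, 1)
  hex 5: (-1, 1, 0)
  hex 6: (0, 1, -1)
  hex 7: (0, 2, -2)
  hex 8: (0, 3, -3)
  hex 9: (0, 4, -4)
  hex 10: (-1, 5, -4)
  hex 11: (-2, 6, -4)
  hex 12: (-3, 7, -4)
  hex 13: (-4, 7, -3)
  hex 14: (-5, 7, -2)
  hex 15: (-6, 7, -1)
  hex 16: (-6, 6, 0)
  hex 17: (-6, 5, 1)
Sorted: 18 hexes.

Answer: -6 4 2
-6 5 1
-6 6 0
-6 7 -1
-5 3 2
-5 7 -2
-4 2 2
-4 7 -3
-3 1 2
-3 7 -4
-2 1 1
-2 6 -4
-1 1 0
-1 5 -4
0 1 -1
0 2 -2
0 3 -3
0 4 -4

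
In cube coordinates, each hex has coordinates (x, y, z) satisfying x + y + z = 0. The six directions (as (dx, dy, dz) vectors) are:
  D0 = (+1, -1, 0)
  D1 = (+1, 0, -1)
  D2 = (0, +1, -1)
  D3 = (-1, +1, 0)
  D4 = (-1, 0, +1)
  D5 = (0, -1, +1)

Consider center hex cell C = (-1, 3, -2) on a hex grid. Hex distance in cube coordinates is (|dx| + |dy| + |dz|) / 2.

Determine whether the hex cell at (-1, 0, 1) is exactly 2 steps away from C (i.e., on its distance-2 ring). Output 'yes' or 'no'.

|px - cx| = |-1 - (-1)| = 0
|py - cy| = |0 - 3| = 3
|pz - cz| = |1 - (-2)| = 3
distance = (0+3+3)/2 = 6/2 = 3
radius = 2; distance != radius -> no

Answer: no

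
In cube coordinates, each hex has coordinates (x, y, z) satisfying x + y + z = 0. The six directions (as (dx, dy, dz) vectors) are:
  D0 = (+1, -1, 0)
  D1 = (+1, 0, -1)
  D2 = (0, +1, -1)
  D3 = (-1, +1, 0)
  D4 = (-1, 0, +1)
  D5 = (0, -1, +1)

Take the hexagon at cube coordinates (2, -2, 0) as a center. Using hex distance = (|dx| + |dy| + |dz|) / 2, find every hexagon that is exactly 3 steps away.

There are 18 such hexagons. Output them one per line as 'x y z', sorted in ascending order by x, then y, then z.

Walk ring at distance 3 from (2, -2, 0):
Start at center + D4*3 = (-1, -2, 3)
  hex 0: (-1, -2, 3)
  hex 1: (0, -3, 3)
  hex 2: (1, -4, 3)
  hex 3: (2, -5, 3)
  hex 4: (3, -5, 2)
  hex 5: (4, -5, 1)
  hex 6: (5, -5, 0)
  hex 7: (5, -4, -1)
  hex 8: (5, -3, -2)
  hex 9: (5, -2, -3)
  hex 10: (4, -1, -3)
  hex 11: (3, 0, -3)
  hex 12: (2, 1, -3)
  hex 13: (1, 1, -2)
  hex 14: (0, 1, -1)
  hex 15: (-1, 1, 0)
  hex 16: (-1, 0, 1)
  hex 17: (-1, -1, 2)
Sorted: 18 hexes.

Answer: -1 -2 3
-1 -1 2
-1 0 1
-1 1 0
0 -3 3
0 1 -1
1 -4 3
1 1 -2
2 -5 3
2 1 -3
3 -5 2
3 0 -3
4 -5 1
4 -1 -3
5 -5 0
5 -4 -1
5 -3 -2
5 -2 -3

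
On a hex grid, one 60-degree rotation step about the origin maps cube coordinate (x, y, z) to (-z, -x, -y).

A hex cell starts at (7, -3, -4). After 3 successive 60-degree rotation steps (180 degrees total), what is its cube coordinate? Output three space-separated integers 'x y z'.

Answer: -7 3 4

Derivation:
Start: (7, -3, -4)
Step 1: (7, -3, -4) -> (-(-4), -(7), -(-3)) = (4, -7, 3)
Step 2: (4, -7, 3) -> (-(3), -(4), -(-7)) = (-3, -4, 7)
Step 3: (-3, -4, 7) -> (-(7), -(-3), -(-4)) = (-7, 3, 4)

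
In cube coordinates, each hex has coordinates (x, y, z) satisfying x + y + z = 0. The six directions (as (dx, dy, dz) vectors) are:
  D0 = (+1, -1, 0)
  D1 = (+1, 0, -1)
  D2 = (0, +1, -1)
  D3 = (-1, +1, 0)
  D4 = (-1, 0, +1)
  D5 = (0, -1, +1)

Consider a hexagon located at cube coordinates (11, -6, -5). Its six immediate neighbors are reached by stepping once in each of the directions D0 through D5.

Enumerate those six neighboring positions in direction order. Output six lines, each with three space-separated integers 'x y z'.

Answer: 12 -7 -5
12 -6 -6
11 -5 -6
10 -5 -5
10 -6 -4
11 -7 -4

Derivation:
Center: (11, -6, -5). Add each direction:
  D0: (11, -6, -5) + (1, -1, 0) = (12, -7, -5)
  D1: (11, -6, -5) + (1, 0, -1) = (12, -6, -6)
  D2: (11, -6, -5) + (0, 1, -1) = (11, -5, -6)
  D3: (11, -6, -5) + (-1, 1, 0) = (10, -5, -5)
  D4: (11, -6, -5) + (-1, 0, 1) = (10, -6, -4)
  D5: (11, -6, -5) + (0, -1, 1) = (11, -7, -4)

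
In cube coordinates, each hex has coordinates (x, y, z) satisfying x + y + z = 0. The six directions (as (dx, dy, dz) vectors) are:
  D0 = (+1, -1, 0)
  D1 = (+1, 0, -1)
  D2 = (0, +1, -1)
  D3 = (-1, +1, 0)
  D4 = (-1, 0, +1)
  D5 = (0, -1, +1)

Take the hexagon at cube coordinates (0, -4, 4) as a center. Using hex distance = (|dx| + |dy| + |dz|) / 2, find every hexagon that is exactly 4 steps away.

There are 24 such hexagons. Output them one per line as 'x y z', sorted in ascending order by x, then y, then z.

Walk ring at distance 4 from (0, -4, 4):
Start at center + D4*4 = (-4, -4, 8)
  hex 0: (-4, -4, 8)
  hex 1: (-3, -5, 8)
  hex 2: (-2, -6, 8)
  hex 3: (-1, -7, 8)
  hex 4: (0, -8, 8)
  hex 5: (1, -8, 7)
  hex 6: (2, -8, 6)
  hex 7: (3, -8, 5)
  hex 8: (4, -8, 4)
  hex 9: (4, -7, 3)
  hex 10: (4, -6, 2)
  hex 11: (4, -5, 1)
  hex 12: (4, -4, 0)
  hex 13: (3, -3, 0)
  hex 14: (2, -2, 0)
  hex 15: (1, -1, 0)
  hex 16: (0, 0, 0)
  hex 17: (-1, 0, 1)
  hex 18: (-2, 0, 2)
  hex 19: (-3, 0, 3)
  hex 20: (-4, 0, 4)
  hex 21: (-4, -1, 5)
  hex 22: (-4, -2, 6)
  hex 23: (-4, -3, 7)
Sorted: 24 hexes.

Answer: -4 -4 8
-4 -3 7
-4 -2 6
-4 -1 5
-4 0 4
-3 -5 8
-3 0 3
-2 -6 8
-2 0 2
-1 -7 8
-1 0 1
0 -8 8
0 0 0
1 -8 7
1 -1 0
2 -8 6
2 -2 0
3 -8 5
3 -3 0
4 -8 4
4 -7 3
4 -6 2
4 -5 1
4 -4 0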